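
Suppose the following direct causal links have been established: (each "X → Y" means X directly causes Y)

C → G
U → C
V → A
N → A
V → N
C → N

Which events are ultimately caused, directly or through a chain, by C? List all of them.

A, G, N

Direct effects: G, N.
2 steps out: A.
Not reachable from it: U, V.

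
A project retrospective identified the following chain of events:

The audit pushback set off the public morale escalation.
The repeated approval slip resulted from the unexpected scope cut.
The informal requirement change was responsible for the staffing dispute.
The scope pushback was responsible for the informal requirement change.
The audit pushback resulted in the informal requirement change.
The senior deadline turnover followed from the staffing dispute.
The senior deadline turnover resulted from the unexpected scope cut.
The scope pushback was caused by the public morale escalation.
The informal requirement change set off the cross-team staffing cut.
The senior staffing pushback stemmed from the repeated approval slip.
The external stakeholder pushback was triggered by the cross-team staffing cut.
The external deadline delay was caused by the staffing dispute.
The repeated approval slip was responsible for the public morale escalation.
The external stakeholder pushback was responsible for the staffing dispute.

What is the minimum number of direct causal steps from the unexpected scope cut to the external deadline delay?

6

Shortest chain: the unexpected scope cut → the repeated approval slip → the public morale escalation → the scope pushback → the informal requirement change → the staffing dispute → the external deadline delay.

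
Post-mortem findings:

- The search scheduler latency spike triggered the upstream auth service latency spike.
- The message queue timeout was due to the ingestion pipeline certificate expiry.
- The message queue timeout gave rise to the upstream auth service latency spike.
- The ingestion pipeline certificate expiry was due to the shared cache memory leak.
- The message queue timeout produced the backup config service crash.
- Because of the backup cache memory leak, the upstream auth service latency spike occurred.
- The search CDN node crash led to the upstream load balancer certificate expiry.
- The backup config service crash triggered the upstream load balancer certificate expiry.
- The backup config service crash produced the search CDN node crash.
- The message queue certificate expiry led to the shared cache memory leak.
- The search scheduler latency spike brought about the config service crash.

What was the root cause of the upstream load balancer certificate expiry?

Tracing upstream from the upstream load balancer certificate expiry: the upstream load balancer certificate expiry ← the backup config service crash ← the message queue timeout ← the ingestion pipeline certificate expiry ← the shared cache memory leak ← the message queue certificate expiry.
The message queue certificate expiry has no stated cause, so it is the root.

the message queue certificate expiry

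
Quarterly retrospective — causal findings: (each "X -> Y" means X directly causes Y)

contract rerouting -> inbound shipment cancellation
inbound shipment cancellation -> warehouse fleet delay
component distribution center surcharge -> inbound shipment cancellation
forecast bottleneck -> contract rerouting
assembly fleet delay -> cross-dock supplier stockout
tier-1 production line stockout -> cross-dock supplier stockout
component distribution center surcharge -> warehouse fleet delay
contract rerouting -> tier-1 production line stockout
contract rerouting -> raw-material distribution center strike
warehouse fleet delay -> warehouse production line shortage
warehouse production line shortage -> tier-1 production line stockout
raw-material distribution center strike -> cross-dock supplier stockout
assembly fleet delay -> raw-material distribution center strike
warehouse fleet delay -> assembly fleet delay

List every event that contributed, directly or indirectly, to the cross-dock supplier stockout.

the assembly fleet delay, the component distribution center surcharge, the contract rerouting, the forecast bottleneck, the inbound shipment cancellation, the raw-material distribution center strike, the tier-1 production line stockout, the warehouse fleet delay, the warehouse production line shortage

Immediate causes of the cross-dock supplier stockout: the assembly fleet delay, the raw-material distribution center strike, the tier-1 production line stockout.
Further upstream: the component distribution center surcharge, the forecast bottleneck, the contract rerouting, the inbound shipment cancellation, the warehouse fleet delay, the warehouse production line shortage.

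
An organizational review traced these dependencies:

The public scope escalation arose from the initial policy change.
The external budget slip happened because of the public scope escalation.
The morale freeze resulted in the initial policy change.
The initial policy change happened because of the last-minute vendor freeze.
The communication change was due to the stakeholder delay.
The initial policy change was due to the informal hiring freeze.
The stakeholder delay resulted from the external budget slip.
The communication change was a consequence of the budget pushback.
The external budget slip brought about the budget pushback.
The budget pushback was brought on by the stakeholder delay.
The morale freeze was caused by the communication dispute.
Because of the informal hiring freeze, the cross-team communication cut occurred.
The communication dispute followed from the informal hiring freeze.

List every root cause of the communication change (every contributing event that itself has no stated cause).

the informal hiring freeze, the last-minute vendor freeze

Tracing upstream from the communication change: the communication change ← the stakeholder delay ← the external budget slip ← the public scope escalation ← the initial policy change ← the last-minute vendor freeze.
A separate upstream branch: the communication change ← the stakeholder delay ← the external budget slip ← the public scope escalation ← the initial policy change ← the informal hiring freeze.
Each of those chain origins has no stated cause.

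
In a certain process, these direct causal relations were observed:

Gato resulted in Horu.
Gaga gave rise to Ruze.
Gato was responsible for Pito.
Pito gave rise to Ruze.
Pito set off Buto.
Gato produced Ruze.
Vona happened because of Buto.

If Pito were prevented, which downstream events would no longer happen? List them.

Buto, Vona

Downstream of Pito: Buto, Ruze, Vona.
Of those, still caused via another path: Ruze.
The remainder have no surviving cause.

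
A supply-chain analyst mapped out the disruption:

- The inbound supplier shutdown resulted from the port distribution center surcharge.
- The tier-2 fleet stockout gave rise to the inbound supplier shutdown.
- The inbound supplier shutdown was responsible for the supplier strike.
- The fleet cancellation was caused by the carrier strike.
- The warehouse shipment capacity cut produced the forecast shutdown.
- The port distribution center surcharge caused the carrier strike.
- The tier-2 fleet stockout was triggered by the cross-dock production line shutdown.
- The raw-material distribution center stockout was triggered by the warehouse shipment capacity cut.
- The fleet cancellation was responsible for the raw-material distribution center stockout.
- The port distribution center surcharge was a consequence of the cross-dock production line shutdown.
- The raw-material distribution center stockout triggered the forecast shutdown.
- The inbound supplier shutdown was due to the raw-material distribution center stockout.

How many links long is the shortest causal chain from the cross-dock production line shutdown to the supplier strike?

Shortest chain: the cross-dock production line shutdown → the tier-2 fleet stockout → the inbound supplier shutdown → the supplier strike.

3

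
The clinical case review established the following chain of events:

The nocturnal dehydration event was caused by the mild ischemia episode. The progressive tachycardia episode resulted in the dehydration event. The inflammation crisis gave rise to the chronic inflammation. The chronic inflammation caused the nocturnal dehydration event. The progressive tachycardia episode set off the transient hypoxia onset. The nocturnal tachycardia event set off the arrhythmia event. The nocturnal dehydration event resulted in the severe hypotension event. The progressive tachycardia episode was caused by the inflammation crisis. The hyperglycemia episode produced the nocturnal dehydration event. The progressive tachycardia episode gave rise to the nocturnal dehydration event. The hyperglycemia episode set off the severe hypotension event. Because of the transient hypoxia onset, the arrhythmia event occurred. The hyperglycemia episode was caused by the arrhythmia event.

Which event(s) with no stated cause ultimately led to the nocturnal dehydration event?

Tracing upstream from the nocturnal dehydration event: the nocturnal dehydration event ← the progressive tachycardia episode ← the inflammation crisis.
A separate upstream branch: the nocturnal dehydration event ← the mild ischemia episode.
A separate upstream branch: the nocturnal dehydration event ← the hyperglycemia episode ← the arrhythmia event ← the nocturnal tachycardia event.
Each of those chain origins has no stated cause.

the inflammation crisis, the mild ischemia episode, the nocturnal tachycardia event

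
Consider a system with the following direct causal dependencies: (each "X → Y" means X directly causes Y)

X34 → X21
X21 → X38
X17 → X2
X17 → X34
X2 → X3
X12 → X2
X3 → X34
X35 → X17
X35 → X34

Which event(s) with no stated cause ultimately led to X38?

Tracing upstream from X38: X38 ← X21 ← X34 ← X35.
A separate upstream branch: X38 ← X21 ← X34 ← X3 ← X2 ← X12.
Each of those chain origins has no stated cause.

X12, X35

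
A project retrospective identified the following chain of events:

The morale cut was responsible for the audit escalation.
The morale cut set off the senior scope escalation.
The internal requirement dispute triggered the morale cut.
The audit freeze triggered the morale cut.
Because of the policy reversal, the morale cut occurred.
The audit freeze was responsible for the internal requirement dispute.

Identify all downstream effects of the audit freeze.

the audit escalation, the internal requirement dispute, the morale cut, the senior scope escalation

Direct effects: the internal requirement dispute, the morale cut.
2 steps out: the audit escalation, the senior scope escalation.
Not reachable from it: the policy reversal.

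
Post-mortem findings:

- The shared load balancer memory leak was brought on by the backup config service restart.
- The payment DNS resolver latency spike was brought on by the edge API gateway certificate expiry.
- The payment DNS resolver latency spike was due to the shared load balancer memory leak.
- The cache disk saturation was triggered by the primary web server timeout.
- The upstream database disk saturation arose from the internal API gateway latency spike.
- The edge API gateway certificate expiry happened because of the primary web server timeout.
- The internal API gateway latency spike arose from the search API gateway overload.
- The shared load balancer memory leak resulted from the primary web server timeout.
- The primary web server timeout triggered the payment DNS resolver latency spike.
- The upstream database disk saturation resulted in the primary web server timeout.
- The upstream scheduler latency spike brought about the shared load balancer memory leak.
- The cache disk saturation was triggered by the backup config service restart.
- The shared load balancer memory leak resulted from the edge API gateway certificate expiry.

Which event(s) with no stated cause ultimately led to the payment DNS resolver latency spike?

Tracing upstream from the payment DNS resolver latency spike: the payment DNS resolver latency spike ← the shared load balancer memory leak ← the upstream scheduler latency spike.
A separate upstream branch: the payment DNS resolver latency spike ← the primary web server timeout ← the upstream database disk saturation ← the internal API gateway latency spike ← the search API gateway overload.
A separate upstream branch: the payment DNS resolver latency spike ← the shared load balancer memory leak ← the backup config service restart.
Each of those chain origins has no stated cause.

the backup config service restart, the search API gateway overload, the upstream scheduler latency spike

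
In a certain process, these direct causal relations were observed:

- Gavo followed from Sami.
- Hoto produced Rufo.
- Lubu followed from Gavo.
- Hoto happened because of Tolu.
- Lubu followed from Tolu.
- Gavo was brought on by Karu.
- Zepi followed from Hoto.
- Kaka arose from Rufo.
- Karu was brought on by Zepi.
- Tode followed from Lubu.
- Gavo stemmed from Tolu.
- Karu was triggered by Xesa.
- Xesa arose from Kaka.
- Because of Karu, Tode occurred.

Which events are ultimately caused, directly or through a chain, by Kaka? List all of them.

Gavo, Karu, Lubu, Tode, Xesa

Direct effects: Xesa.
2 steps out: Karu.
3 steps out: Gavo, Tode.
4 steps out: Lubu.
Not reachable from it: Tolu, Hoto, Zepi, Rufo, Sami.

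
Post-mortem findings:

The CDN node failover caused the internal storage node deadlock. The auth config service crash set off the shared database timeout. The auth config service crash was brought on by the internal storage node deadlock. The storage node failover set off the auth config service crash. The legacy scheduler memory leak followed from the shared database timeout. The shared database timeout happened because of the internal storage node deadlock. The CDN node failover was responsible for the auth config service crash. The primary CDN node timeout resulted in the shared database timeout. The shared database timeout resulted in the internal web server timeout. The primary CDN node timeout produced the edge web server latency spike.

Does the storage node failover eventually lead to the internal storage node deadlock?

The storage node failover leads to the auth config service crash, the shared database timeout, the internal web server timeout, the legacy scheduler memory leak; the internal storage node deadlock is not among them.

No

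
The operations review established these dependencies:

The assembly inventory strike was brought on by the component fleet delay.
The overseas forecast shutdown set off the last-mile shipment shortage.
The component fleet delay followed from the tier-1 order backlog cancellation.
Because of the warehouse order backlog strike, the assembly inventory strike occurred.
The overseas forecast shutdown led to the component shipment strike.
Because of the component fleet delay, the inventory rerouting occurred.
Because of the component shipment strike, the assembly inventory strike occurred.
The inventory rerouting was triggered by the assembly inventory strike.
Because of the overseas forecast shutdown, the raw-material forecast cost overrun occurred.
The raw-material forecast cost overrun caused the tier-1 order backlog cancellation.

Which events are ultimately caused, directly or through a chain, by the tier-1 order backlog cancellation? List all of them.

Direct effects: the component fleet delay.
2 steps out: the assembly inventory strike, the inventory rerouting.
Not reachable from it: the overseas forecast shutdown, the raw-material forecast cost overrun, the last-mile shipment shortage, the component shipment strike, the warehouse order backlog strike.

the assembly inventory strike, the component fleet delay, the inventory rerouting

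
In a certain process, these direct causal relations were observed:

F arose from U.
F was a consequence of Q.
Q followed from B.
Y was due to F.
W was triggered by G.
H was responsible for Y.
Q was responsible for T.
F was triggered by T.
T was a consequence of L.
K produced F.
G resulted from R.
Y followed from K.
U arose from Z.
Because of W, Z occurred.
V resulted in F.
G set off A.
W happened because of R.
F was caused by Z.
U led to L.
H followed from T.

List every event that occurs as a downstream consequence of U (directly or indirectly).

Direct effects: L, F.
2 steps out: T, Y.
3 steps out: H.
Not reachable from it: R, G, W, V, B, Z, Q, A, K.

F, H, L, T, Y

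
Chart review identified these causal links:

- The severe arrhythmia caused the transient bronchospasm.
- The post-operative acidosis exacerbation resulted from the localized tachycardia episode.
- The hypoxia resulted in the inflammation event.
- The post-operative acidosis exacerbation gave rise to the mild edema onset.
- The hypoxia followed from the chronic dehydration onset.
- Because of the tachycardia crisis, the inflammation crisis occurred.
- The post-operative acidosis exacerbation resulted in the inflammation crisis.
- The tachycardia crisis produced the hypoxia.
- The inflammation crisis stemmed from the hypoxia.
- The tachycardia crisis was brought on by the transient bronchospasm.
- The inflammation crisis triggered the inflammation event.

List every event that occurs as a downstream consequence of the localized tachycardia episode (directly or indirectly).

the inflammation crisis, the inflammation event, the mild edema onset, the post-operative acidosis exacerbation

Direct effects: the post-operative acidosis exacerbation.
2 steps out: the mild edema onset, the inflammation crisis.
3 steps out: the inflammation event.
Not reachable from it: the chronic dehydration onset, the severe arrhythmia, the transient bronchospasm, the tachycardia crisis, the hypoxia.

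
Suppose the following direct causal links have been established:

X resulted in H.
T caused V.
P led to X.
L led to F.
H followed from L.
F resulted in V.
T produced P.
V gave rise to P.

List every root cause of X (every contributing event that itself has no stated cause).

Tracing upstream from X: X ← P ← V ← F ← L.
A separate upstream branch: X ← P ← T.
Each of those chain origins has no stated cause.

L, T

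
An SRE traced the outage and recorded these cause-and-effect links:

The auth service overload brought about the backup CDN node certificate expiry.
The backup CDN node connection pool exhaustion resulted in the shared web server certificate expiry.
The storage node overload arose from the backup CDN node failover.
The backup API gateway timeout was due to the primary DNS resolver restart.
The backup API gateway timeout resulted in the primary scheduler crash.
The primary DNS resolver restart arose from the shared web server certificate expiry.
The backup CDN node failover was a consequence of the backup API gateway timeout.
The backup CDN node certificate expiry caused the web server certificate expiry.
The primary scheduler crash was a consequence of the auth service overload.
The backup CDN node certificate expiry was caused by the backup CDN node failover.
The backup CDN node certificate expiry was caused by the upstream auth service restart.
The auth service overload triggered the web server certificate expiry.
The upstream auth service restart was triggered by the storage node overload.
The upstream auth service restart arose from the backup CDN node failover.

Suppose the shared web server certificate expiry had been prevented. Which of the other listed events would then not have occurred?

the backup API gateway timeout, the backup CDN node failover, the primary DNS resolver restart, the storage node overload, the upstream auth service restart

Downstream of the shared web server certificate expiry: the primary DNS resolver restart, the backup API gateway timeout, the backup CDN node failover, the storage node overload, the upstream auth service restart, the backup CDN node certificate expiry, the primary scheduler crash, the web server certificate expiry.
Of those, still caused via another path: the backup CDN node certificate expiry, the primary scheduler crash, the web server certificate expiry.
The remainder have no surviving cause.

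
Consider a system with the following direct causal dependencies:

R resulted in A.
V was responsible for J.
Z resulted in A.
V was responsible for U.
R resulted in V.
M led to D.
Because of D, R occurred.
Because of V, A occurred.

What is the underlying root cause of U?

M

Tracing upstream from U: U ← V ← R ← D ← M.
M has no stated cause, so it is the root.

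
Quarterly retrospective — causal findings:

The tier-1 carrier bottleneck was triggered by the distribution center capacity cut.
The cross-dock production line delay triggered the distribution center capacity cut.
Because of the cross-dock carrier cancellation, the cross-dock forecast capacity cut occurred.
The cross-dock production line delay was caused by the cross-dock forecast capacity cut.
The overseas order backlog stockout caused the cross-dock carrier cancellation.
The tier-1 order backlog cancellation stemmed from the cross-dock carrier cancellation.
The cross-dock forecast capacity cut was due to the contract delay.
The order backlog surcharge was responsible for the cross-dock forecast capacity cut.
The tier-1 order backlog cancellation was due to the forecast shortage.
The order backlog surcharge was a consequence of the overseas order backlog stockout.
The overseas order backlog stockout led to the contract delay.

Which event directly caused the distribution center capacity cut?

the cross-dock production line delay

Upstream contributors include the overseas order backlog stockout, the contract delay, the cross-dock carrier cancellation, the order backlog surcharge, the cross-dock forecast capacity cut, but only the cross-dock production line delay feeds directly into the distribution center capacity cut.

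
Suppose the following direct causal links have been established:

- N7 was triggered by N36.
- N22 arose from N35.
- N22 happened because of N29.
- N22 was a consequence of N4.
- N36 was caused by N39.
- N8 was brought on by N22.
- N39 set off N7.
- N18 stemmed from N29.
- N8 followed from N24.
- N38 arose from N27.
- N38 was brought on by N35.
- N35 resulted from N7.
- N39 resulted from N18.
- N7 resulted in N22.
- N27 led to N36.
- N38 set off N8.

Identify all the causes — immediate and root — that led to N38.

N18, N27, N29, N35, N36, N39, N7

Immediate causes of N38: N27, N35.
Further upstream: N29, N18, N39, N36, N7.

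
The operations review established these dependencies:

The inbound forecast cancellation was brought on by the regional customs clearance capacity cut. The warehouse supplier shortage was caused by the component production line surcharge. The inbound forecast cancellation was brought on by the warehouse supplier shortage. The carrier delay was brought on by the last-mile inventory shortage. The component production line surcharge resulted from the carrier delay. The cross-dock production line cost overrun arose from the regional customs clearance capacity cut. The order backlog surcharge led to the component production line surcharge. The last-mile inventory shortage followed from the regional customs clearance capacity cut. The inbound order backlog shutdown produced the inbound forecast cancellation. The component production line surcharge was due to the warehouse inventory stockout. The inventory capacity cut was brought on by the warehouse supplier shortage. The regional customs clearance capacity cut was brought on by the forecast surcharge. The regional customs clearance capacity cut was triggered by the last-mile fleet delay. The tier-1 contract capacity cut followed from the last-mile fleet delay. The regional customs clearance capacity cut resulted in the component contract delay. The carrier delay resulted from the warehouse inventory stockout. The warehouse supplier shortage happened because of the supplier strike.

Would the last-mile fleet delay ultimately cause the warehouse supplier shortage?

Yes

There is a causal chain: the last-mile fleet delay → the regional customs clearance capacity cut → the last-mile inventory shortage → the carrier delay → the component production line surcharge → the warehouse supplier shortage.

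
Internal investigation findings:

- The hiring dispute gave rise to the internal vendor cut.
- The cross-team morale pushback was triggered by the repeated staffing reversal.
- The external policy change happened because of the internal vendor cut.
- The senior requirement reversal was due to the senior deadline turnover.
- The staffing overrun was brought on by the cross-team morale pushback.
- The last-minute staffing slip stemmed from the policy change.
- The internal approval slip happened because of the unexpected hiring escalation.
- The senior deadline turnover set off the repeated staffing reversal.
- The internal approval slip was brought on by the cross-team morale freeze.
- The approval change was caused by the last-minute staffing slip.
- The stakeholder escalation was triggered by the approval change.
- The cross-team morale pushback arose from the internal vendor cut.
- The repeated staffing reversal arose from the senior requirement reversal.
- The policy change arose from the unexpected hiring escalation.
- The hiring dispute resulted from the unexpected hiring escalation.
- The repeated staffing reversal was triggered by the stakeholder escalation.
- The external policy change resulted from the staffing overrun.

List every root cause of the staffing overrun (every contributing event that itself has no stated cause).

the senior deadline turnover, the unexpected hiring escalation

Tracing upstream from the staffing overrun: the staffing overrun ← the cross-team morale pushback ← the repeated staffing reversal ← the senior deadline turnover.
A separate upstream branch: the staffing overrun ← the cross-team morale pushback ← the internal vendor cut ← the hiring dispute ← the unexpected hiring escalation.
Each of those chain origins has no stated cause.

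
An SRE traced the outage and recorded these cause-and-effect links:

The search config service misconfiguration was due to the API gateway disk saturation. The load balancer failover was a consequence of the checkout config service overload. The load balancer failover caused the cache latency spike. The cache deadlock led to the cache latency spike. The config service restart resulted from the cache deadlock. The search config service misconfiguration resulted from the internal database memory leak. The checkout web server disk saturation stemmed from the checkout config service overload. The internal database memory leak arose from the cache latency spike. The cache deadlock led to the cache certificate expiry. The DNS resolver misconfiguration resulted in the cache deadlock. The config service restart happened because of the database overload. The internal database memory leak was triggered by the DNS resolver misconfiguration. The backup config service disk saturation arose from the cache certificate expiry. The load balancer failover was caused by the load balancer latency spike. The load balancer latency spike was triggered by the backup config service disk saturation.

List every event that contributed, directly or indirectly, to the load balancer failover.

Immediate causes of the load balancer failover: the checkout config service overload, the load balancer latency spike.
Further upstream: the DNS resolver misconfiguration, the cache deadlock, the cache certificate expiry, the backup config service disk saturation.

the DNS resolver misconfiguration, the backup config service disk saturation, the cache certificate expiry, the cache deadlock, the checkout config service overload, the load balancer latency spike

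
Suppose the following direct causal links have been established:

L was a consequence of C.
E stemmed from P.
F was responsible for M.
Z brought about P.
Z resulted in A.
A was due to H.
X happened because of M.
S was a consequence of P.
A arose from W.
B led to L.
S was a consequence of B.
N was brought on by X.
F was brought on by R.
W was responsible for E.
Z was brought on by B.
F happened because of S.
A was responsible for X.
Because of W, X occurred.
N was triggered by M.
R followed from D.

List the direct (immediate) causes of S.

Upstream contributors include Z, but only B, P feed directly into S.

B, P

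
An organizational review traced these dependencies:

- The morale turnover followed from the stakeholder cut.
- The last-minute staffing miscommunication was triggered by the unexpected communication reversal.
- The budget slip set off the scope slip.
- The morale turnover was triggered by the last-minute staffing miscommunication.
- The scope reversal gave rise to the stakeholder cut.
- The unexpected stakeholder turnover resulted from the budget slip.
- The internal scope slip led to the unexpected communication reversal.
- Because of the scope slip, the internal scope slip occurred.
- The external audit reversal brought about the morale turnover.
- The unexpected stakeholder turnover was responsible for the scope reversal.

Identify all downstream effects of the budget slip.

the internal scope slip, the last-minute staffing miscommunication, the morale turnover, the scope reversal, the scope slip, the stakeholder cut, the unexpected communication reversal, the unexpected stakeholder turnover

Direct effects: the unexpected stakeholder turnover, the scope slip.
2 steps out: the internal scope slip, the scope reversal.
3 steps out: the stakeholder cut, the unexpected communication reversal.
4 steps out: the last-minute staffing miscommunication, the morale turnover.
Not reachable from it: the external audit reversal.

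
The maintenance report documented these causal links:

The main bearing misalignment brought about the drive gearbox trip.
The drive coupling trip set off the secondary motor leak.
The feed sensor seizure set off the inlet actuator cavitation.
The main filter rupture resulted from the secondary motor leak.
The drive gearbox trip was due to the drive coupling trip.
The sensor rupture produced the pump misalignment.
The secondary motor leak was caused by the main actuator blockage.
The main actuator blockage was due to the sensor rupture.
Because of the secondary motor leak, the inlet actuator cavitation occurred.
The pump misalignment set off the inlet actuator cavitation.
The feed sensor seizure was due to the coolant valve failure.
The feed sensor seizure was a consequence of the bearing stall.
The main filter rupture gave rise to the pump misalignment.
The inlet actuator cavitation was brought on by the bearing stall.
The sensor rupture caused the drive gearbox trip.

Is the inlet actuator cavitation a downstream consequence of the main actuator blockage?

Yes

There is a causal chain: the main actuator blockage → the secondary motor leak → the inlet actuator cavitation.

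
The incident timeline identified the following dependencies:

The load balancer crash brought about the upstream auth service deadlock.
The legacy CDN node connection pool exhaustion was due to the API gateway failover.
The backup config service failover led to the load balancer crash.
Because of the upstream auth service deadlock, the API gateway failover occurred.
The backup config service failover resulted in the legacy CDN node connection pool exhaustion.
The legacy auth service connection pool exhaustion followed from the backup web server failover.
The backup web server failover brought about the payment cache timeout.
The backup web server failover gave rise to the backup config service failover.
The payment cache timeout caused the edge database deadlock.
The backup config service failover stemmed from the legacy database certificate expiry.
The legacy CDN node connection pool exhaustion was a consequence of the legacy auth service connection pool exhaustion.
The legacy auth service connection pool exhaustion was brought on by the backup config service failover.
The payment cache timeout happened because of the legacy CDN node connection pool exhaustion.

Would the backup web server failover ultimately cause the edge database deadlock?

Yes

There is a causal chain: the backup web server failover → the payment cache timeout → the edge database deadlock.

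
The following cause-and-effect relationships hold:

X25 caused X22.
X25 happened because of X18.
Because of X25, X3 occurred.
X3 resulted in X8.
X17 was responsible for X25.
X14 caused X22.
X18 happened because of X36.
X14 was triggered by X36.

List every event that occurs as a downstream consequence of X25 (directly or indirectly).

Direct effects: X3, X22.
2 steps out: X8.
Not reachable from it: X36, X17, X14, X18.

X22, X3, X8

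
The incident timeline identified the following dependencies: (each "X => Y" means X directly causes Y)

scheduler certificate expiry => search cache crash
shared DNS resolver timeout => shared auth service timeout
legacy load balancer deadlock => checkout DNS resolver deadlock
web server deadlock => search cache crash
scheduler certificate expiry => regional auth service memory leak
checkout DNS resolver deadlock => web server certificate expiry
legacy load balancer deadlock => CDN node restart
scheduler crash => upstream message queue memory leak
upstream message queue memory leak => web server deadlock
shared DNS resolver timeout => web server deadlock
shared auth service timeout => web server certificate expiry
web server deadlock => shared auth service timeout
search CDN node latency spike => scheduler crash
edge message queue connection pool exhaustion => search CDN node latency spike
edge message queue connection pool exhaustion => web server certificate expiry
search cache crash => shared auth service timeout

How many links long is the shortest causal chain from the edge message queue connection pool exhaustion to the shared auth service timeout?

5

Shortest chain: the edge message queue connection pool exhaustion → the search CDN node latency spike → the scheduler crash → the upstream message queue memory leak → the web server deadlock → the shared auth service timeout.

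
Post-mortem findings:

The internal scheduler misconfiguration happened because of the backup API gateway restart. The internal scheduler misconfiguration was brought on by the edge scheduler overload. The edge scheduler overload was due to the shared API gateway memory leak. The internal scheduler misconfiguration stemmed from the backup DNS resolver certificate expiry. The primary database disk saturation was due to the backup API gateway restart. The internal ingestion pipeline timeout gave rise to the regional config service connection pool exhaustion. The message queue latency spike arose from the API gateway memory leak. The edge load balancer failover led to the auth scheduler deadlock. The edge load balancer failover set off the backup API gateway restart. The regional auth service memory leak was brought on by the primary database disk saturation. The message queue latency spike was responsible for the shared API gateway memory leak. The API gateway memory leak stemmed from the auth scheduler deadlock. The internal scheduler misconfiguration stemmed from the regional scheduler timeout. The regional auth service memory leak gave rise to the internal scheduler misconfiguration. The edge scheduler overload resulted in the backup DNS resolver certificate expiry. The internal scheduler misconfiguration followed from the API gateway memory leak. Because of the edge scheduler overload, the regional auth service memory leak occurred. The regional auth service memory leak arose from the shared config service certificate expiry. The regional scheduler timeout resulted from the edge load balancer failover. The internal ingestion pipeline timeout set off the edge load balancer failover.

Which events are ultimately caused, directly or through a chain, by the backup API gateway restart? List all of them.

the internal scheduler misconfiguration, the primary database disk saturation, the regional auth service memory leak

Direct effects: the primary database disk saturation, the internal scheduler misconfiguration.
2 steps out: the regional auth service memory leak.
Not reachable from it: the internal ingestion pipeline timeout, the regional config service connection pool exhaustion, the edge load balancer failover, the auth scheduler deadlock, the API gateway memory leak, the message queue latency spike, the shared config service certificate expiry, the shared API gateway memory leak, the edge scheduler overload, the regional scheduler timeout, the backup DNS resolver certificate expiry.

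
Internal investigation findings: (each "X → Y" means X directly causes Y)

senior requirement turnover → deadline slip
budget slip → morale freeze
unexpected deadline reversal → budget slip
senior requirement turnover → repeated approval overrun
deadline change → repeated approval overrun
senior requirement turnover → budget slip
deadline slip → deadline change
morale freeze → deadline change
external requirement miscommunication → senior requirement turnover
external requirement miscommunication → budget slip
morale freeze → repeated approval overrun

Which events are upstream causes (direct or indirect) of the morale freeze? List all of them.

the budget slip, the external requirement miscommunication, the senior requirement turnover, the unexpected deadline reversal

Immediate cause of the morale freeze: the budget slip.
Further upstream: the external requirement miscommunication, the senior requirement turnover, the unexpected deadline reversal.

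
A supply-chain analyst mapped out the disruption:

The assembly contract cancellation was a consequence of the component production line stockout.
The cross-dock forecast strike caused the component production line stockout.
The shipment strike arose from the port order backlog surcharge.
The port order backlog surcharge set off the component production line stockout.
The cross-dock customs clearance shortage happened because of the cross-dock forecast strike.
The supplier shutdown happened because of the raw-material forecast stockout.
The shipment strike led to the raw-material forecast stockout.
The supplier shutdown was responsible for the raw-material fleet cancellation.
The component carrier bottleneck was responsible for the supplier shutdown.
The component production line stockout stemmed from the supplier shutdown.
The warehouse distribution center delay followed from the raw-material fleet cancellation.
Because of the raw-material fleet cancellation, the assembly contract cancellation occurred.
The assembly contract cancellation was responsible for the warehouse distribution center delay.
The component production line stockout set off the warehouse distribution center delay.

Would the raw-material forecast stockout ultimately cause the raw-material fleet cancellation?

There is a causal chain: the raw-material forecast stockout → the supplier shutdown → the raw-material fleet cancellation.

Yes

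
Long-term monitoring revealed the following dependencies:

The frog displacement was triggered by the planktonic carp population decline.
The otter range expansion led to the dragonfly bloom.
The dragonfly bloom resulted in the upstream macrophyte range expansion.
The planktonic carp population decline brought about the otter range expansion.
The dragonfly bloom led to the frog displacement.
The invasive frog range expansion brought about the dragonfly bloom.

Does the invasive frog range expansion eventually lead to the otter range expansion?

The invasive frog range expansion leads to the dragonfly bloom, the frog displacement, the upstream macrophyte range expansion; the otter range expansion is not among them.

No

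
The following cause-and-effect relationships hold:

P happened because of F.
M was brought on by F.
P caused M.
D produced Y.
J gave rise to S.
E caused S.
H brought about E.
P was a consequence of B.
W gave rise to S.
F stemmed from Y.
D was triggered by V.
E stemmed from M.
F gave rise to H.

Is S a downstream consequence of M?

There is a causal chain: M → E → S.

Yes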